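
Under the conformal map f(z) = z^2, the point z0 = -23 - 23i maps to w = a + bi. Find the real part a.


Step 1: z0 = -23 - 23i
Step 2: z0^2 = (-23)^2 - (-23)^2 + 1058i
Step 3: real part = 529 - 529 = 0

0


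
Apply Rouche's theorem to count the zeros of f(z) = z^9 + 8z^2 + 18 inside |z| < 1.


Step 1: On |z| = 1 the three terms have sizes |z^9| = 1^9 = 1, |8z^2| = 8*1^2 = 8, |18| = 18
Step 2: The dominant term is g(z) = 18; let h(z) = z^9 + 8z^2 so f = g + h
Step 3: On |z| = 1: |g| = 18 and |h| <= 1 + 8 = 9
Step 4: Since 18 > 9, |h| < |g| on |z| = 1, so by Rouche f has the same number of zeros as g inside |z| < 1
Step 5: g(z) = 18 is a nonzero constant with no zeros inside |z| < 1. Answer = 0

0


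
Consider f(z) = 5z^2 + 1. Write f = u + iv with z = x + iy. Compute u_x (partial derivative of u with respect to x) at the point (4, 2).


Step 1: f(z) = 5(x+iy)^2 + 1
Step 2: u = 5(x^2 - y^2) + 1
Step 3: u_x = 10x + 0
Step 4: At (4, 2): u_x = 40 + 0 = 40

40


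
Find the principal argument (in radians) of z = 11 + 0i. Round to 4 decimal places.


Step 1: z = 11 + 0i
Step 2: arg(z) = atan2(0, 11)
Step 3: arg(z) = 0.0

0.0


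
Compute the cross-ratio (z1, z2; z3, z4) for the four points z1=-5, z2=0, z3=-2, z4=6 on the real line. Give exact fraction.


Step 1: (z1-z3)(z2-z4) = (-3) * (-6) = 18
Step 2: (z1-z4)(z2-z3) = (-11) * 2 = -22
Step 3: Cross-ratio = -18/22 = -9/11

-9/11


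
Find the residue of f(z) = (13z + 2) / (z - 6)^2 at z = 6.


Step 1: Pole of order 2 at z = 6
Step 2: Res = lim d/dz [(z - 6)^2 * f(z)] as z -> 6
Step 3: (z - 6)^2 * f(z) = 13z + 2
Step 4: d/dz[13z + 2] = 13

13


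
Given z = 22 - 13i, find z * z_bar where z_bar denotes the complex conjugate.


Step 1: conj(z) = 22 + 13i
Step 2: z * conj(z) = 22^2 + (-13)^2
Step 3: = 484 + 169 = 653

653


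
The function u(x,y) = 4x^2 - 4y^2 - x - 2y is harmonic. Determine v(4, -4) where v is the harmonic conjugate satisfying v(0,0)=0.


Step 1: v_x = -u_y = 8y + 2
Step 2: v_y = u_x = 8x - 1
Step 3: v = 8xy + 2x - y + C
Step 4: v(0,0) = 0 => C = 0
Step 5: v(4, -4) = -116

-116


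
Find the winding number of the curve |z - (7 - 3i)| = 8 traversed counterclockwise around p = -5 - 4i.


Step 1: Center c = (7, -3), radius = 8
Step 2: |p - c|^2 = (-12)^2 + (-1)^2 = 145
Step 3: r^2 = 64
Step 4: |p-c| > r so winding number = 0

0


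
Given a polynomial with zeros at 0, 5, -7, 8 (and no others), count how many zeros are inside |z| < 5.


Step 1: Check each root:
  z = 0: |0| = 0 < 5
  z = 5: |5| = 5 >= 5
  z = -7: |-7| = 7 >= 5
  z = 8: |8| = 8 >= 5
Step 2: Count = 1

1


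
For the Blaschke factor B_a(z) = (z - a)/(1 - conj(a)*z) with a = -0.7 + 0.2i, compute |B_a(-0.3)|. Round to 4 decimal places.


Step 1: Numerator z0 - a = -0.3 - (-0.7 + 0.2i) = 0.4 - 0.2i
Step 2: Denominator 1 - conj(a)*z0 = 1 - (-0.7 - 0.2i)*(-0.3) = 0.79 - 0.06i
Step 3: |z0 - a|^2 = 0.4^2 + (-0.2)^2 = 0.2; |1 - conj(a)*z0|^2 = 0.79^2 + (-0.06)^2 = 0.6277
Step 4: |B_a(-0.3)| = sqrt(0.2 / 0.6277) = sqrt(0.318624)
Step 5: = 0.5645

0.5645


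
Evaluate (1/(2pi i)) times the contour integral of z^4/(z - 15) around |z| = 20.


Step 1: f(z) = z^4, a = 15 is inside |z| = 20
Step 2: By Cauchy integral formula: (1/(2pi*i)) * integral = f(a)
Step 3: f(15) = 15^4 = 50625

50625


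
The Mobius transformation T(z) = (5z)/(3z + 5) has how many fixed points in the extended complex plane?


Step 1: Fixed points satisfy T(z) = z
Step 2: 3z^2 = 0
Step 3: Discriminant = 0^2 - 4*3*0 = 0
Step 4: Number of fixed points = 1

1


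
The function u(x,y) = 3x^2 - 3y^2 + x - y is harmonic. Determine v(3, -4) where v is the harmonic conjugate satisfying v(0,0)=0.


Step 1: v_x = -u_y = 6y + 1
Step 2: v_y = u_x = 6x + 1
Step 3: v = 6xy + x + y + C
Step 4: v(0,0) = 0 => C = 0
Step 5: v(3, -4) = -73

-73


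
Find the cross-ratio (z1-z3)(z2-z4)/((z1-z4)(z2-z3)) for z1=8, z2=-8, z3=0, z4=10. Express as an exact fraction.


Step 1: (z1-z3)(z2-z4) = 8 * (-18) = -144
Step 2: (z1-z4)(z2-z3) = (-2) * (-8) = 16
Step 3: Cross-ratio = -144/16 = -9

-9


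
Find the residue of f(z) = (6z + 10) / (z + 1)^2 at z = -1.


Step 1: Pole of order 2 at z = -1
Step 2: Res = lim d/dz [(z + 1)^2 * f(z)] as z -> -1
Step 3: (z + 1)^2 * f(z) = 6z + 10
Step 4: d/dz[6z + 10] = 6

6


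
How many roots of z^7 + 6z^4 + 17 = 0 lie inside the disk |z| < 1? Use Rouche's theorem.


Step 1: On |z| = 1 the three terms have sizes |z^7| = 1^7 = 1, |6z^4| = 6*1^4 = 6, |17| = 17
Step 2: The dominant term is g(z) = 17; let h(z) = z^7 + 6z^4 so f = g + h
Step 3: On |z| = 1: |g| = 17 and |h| <= 1 + 6 = 7
Step 4: Since 17 > 7, |h| < |g| on |z| = 1, so by Rouche f has the same number of zeros as g inside |z| < 1
Step 5: g(z) = 17 is a nonzero constant with no zeros inside |z| < 1. Answer = 0

0


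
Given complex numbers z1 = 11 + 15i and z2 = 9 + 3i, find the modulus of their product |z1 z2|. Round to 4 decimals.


Step 1: |z1| = sqrt(11^2 + 15^2) = sqrt(346)
Step 2: |z2| = sqrt(9^2 + 3^2) = sqrt(90)
Step 3: |z1*z2| = |z1|*|z2| = sqrt(346) * sqrt(90) = sqrt(346 * 90) = sqrt(31140)
Step 4: = 176.4653

176.4653


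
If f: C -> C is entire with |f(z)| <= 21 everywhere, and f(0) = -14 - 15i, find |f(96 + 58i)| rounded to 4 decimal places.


Step 1: By Liouville's theorem, a bounded entire function is constant.
Step 2: f(z) = f(0) = -14 - 15i for all z.
Step 3: |f(w)| = |-14 - 15i| = sqrt(196 + 225)
Step 4: = 20.5183

20.5183


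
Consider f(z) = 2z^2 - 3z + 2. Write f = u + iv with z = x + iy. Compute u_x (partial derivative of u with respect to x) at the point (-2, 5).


Step 1: f(z) = 2(x+iy)^2 - 3(x+iy) + 2
Step 2: u = 2(x^2 - y^2) - 3x + 2
Step 3: u_x = 4x - 3
Step 4: At (-2, 5): u_x = -8 - 3 = -11

-11


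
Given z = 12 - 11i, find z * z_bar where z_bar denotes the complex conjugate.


Step 1: conj(z) = 12 + 11i
Step 2: z * conj(z) = 12^2 + (-11)^2
Step 3: = 144 + 121 = 265

265


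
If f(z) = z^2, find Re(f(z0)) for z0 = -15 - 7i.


Step 1: z0 = -15 - 7i
Step 2: z0^2 = (-15)^2 - (-7)^2 + 210i
Step 3: real part = 225 - 49 = 176

176


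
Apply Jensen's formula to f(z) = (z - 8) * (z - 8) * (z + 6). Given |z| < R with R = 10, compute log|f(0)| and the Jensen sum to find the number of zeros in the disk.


Jensen's formula: (1/2pi)*integral log|f(Re^it)|dt = log|f(0)| + sum_{|a_k|<R} log(R/|a_k|)
Step 1: f(0) = (-8) * (-8) * 6 = 384
Step 2: log|f(0)| = log|8| + log|8| + log|-6| = 5.9506
Step 3: Zeros inside |z| < 10: 8, 8, -6
Step 4: Jensen sum = log(10/8) + log(10/8) + log(10/6) = 0.9571
Step 5: n(R) = number of terms in the Jensen sum = count of zeros inside |z| < 10 = 3

3


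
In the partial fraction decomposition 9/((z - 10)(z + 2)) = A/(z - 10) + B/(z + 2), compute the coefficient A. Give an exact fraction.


Step 1: Multiply both sides by (z - 10) and set z = 10
Step 2: A = 9 / (10 + 2)
Step 3: A = 9 / 12
Step 4: A = 3/4

3/4


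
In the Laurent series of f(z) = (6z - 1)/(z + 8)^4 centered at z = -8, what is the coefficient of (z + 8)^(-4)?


Step 1: Write the numerator in powers of (z + 8): 6z - 1 = 6(z + 8) + (6*(-8) - 1) = 6(z + 8) - 49
Step 2: Divide by (z + 8)^4: f(z) = -49(z + 8)^(-4) + 6(z + 8)^(-3)
Step 3: This finite sum is the Laurent series of f about z = -8.
Step 4: Coefficient of (z + 8)^(-4) = 6*(-8) - 1 = -49

-49


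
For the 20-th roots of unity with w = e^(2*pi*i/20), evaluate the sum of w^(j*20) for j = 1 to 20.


Step 1: The sum sum_{j=1}^{n} w^(k*j) equals n if n | k, else 0.
Step 2: Here n = 20, k = 20
Step 3: Does n divide k? 20 | 20 -> True
Step 4: Sum = 20

20


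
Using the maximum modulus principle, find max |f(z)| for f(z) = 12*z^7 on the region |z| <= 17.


Step 1: On |z| = 17, |f(z)| = 12 * |z|^7 = 12 * 17^7
Step 2: By maximum modulus principle, maximum is on boundary.
Step 3: Maximum = 12 * 410338673 = 4924064076

4924064076


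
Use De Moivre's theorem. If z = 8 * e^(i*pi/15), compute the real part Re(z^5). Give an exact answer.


Step 1: By De Moivre's theorem, z^5 = 8^5 * e^(i*5*pi/15) = 32768 * (cos(pi/3) + i*sin(pi/3))
Step 2: |z|^5 = 8^5 = 32768
Step 3: The angle pi/3 already lies in [0, 2*pi)
Step 4: cos(pi/3) = 1/2
Step 5: Re(z^5) = 32768 * 1/2 = 16384

16384


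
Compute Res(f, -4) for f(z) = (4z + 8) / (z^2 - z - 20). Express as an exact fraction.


Step 1: Q(z) = z^2 - z - 20 = (z + 4)(z - 5)
Step 2: Q'(z) = 2z - 1
Step 3: Q'(-4) = -9, P(-4) = -8
Step 4: Res = P(-4)/Q'(-4) = -8/(-9) = 8/9

8/9


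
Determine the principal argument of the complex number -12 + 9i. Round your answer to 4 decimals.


Step 1: z = -12 + 9i
Step 2: arg(z) = atan2(9, -12)
Step 3: arg(z) = 2.4981

2.4981


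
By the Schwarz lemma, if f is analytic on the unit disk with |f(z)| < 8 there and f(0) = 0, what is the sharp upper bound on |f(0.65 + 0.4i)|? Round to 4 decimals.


Step 1: g = f/8 maps D -> D with g(0) = 0, so by the Schwarz lemma |g(z)| <= |z|, i.e. |f(z)| <= 8|z|; this is sharp (f(z) = 8z).
Step 2: |z0|^2 = 0.65^2 + 0.4^2 = 0.5825
Step 3: |z0| = sqrt(0.5825) = 0.763217
Step 4: Best bound = 8 * |z0| = 8 * 0.763217 = 6.1057

6.1057


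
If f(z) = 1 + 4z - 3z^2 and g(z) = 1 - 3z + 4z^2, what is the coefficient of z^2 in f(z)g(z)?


Step 1: z^2 term in f*g comes from: (1)*(4z^2) + (4z)*(-3z) + (-3z^2)*(1)
Step 2: = 4 - 12 - 3
Step 3: = -11

-11


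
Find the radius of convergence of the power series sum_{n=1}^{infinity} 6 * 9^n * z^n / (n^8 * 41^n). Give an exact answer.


Step 1: General term a_n = 6 * 9^n / (n^8 * 41^n)
Step 2: By the root test, |a_n|^(1/n) = 6^(1/n) * 9 / (n^(8/n) * 41) -> 9/41 as n -> infinity (since 6^(1/n) -> 1 and n^(8/n) -> 1)
Step 3: R = 1/lim|a_n|^(1/n) = 41/9

41/9


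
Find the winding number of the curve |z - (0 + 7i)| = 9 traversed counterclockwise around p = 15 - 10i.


Step 1: Center c = (0, 7), radius = 9
Step 2: |p - c|^2 = 15^2 + (-17)^2 = 514
Step 3: r^2 = 81
Step 4: |p-c| > r so winding number = 0

0


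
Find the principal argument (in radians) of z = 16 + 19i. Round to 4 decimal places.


Step 1: z = 16 + 19i
Step 2: arg(z) = atan2(19, 16)
Step 3: arg(z) = 0.8709

0.8709


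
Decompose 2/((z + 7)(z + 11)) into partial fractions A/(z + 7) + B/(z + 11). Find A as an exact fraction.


Step 1: Multiply both sides by (z + 7) and set z = -7
Step 2: A = 2 / (-7 + 11)
Step 3: A = 2 / 4
Step 4: A = 1/2

1/2


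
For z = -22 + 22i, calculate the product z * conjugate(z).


Step 1: conj(z) = -22 - 22i
Step 2: z * conj(z) = (-22)^2 + 22^2
Step 3: = 484 + 484 = 968

968


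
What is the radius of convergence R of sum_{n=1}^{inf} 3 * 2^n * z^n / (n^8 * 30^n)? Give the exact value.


Step 1: General term a_n = 3 * 2^n / (n^8 * 30^n)
Step 2: By the root test, |a_n|^(1/n) = 3^(1/n) * 2 / (n^(8/n) * 30) -> 2/30 as n -> infinity (since 3^(1/n) -> 1 and n^(8/n) -> 1)
Step 3: R = 1/lim|a_n|^(1/n) = 30/2 = 15

15


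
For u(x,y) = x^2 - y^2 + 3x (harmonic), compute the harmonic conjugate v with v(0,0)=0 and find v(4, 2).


Step 1: v_x = -u_y = 2y + 0
Step 2: v_y = u_x = 2x + 3
Step 3: v = 2xy + 3y + C
Step 4: v(0,0) = 0 => C = 0
Step 5: v(4, 2) = 22

22


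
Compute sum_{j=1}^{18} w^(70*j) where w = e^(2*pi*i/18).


Step 1: The sum sum_{j=1}^{n} w^(k*j) equals n if n | k, else 0.
Step 2: Here n = 18, k = 70
Step 3: Does n divide k? 18 | 70 -> False
Step 4: Sum = 0

0


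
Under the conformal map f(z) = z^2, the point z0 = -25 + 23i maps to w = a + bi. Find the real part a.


Step 1: z0 = -25 + 23i
Step 2: z0^2 = (-25)^2 - 23^2 - 1150i
Step 3: real part = 625 - 529 = 96

96


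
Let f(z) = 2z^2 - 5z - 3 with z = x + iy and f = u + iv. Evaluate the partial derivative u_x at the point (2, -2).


Step 1: f(z) = 2(x+iy)^2 - 5(x+iy) - 3
Step 2: u = 2(x^2 - y^2) - 5x - 3
Step 3: u_x = 4x - 5
Step 4: At (2, -2): u_x = 8 - 5 = 3

3


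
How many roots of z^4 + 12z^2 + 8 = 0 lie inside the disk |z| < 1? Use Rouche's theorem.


Step 1: On |z| = 1 the three terms have sizes |z^4| = 1^4 = 1, |12z^2| = 12*1^2 = 12, |8| = 8
Step 2: The dominant term is g(z) = 12z^2; let h(z) = z^4 + 8 so f = g + h
Step 3: On |z| = 1: |g| = 12 and |h| <= 1 + 8 = 9
Step 4: Since 12 > 9, |h| < |g| on |z| = 1, so by Rouche f has the same number of zeros as g inside |z| < 1
Step 5: g(z) = 12z^2 has 2 zeros (at the origin, multiplicity 2) inside |z| < 1. Answer = 2

2


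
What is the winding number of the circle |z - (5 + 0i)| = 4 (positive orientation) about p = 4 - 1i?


Step 1: Center c = (5, 0), radius = 4
Step 2: |p - c|^2 = (-1)^2 + (-1)^2 = 2
Step 3: r^2 = 16
Step 4: |p-c| < r so winding number = 1

1


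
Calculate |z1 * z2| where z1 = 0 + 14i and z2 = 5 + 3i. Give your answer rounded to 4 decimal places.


Step 1: |z1| = sqrt(0^2 + 14^2) = sqrt(196)
Step 2: |z2| = sqrt(5^2 + 3^2) = sqrt(34)
Step 3: |z1*z2| = |z1|*|z2| = sqrt(196) * sqrt(34) = sqrt(196 * 34) = sqrt(6664)
Step 4: = 81.6333

81.6333


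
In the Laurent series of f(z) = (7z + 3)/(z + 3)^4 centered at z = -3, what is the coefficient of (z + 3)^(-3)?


Step 1: Write the numerator in powers of (z + 3): 7z + 3 = 7(z + 3) + (7*(-3) + 3) = 7(z + 3) - 18
Step 2: Divide by (z + 3)^4: f(z) = -18(z + 3)^(-4) + 7(z + 3)^(-3)
Step 3: This finite sum is the Laurent series of f about z = -3.
Step 4: Coefficient of (z + 3)^(-3) = coefficient of (z + 3) in the re-centred numerator = 7

7


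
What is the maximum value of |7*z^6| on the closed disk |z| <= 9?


Step 1: On |z| = 9, |f(z)| = 7 * |z|^6 = 7 * 9^6
Step 2: By maximum modulus principle, maximum is on boundary.
Step 3: Maximum = 7 * 531441 = 3720087

3720087


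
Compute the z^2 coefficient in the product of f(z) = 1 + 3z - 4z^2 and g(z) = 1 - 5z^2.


Step 1: z^2 term in f*g comes from: (1)*(-5z^2) + (3z)*(0) + (-4z^2)*(1)
Step 2: = -5 + 0 - 4
Step 3: = -9

-9


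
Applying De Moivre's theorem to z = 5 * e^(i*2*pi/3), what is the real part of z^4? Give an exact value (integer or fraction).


Step 1: By De Moivre's theorem, z^4 = 5^4 * e^(i*4*2*pi/3) = 625 * (cos(8*pi/3) + i*sin(8*pi/3))
Step 2: |z|^4 = 5^4 = 625
Step 3: Reduce the angle mod 2*pi: 8*pi/3 - 2*pi = 2*pi/3
Step 4: cos(2*pi/3) = -1/2
Step 5: Re(z^4) = 625 * (-1/2) = -625/2

-625/2


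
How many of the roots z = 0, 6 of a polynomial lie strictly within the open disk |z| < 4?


Step 1: Check each root:
  z = 0: |0| = 0 < 4
  z = 6: |6| = 6 >= 4
Step 2: Count = 1

1


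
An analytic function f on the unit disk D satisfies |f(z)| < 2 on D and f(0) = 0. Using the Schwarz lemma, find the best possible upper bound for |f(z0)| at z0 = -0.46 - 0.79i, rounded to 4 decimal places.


Step 1: g = f/2 maps D -> D with g(0) = 0, so by the Schwarz lemma |g(z)| <= |z|, i.e. |f(z)| <= 2|z|; this is sharp (f(z) = 2z).
Step 2: |z0|^2 = (-0.46)^2 + (-0.79)^2 = 0.8357
Step 3: |z0| = sqrt(0.8357) = 0.914166
Step 4: Best bound = 2 * |z0| = 2 * 0.914166 = 1.8283

1.8283


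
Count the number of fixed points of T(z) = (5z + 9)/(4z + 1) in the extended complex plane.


Step 1: Fixed points satisfy T(z) = z
Step 2: 4z^2 - 4z - 9 = 0
Step 3: Discriminant = (-4)^2 - 4*4*(-9) = 160
Step 4: Number of fixed points = 2

2


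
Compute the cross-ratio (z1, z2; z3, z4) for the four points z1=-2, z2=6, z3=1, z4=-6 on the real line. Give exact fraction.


Step 1: (z1-z3)(z2-z4) = (-3) * 12 = -36
Step 2: (z1-z4)(z2-z3) = 4 * 5 = 20
Step 3: Cross-ratio = -36/20 = -9/5

-9/5


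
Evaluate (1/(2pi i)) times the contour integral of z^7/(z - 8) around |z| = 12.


Step 1: f(z) = z^7, a = 8 is inside |z| = 12
Step 2: By Cauchy integral formula: (1/(2pi*i)) * integral = f(a)
Step 3: f(8) = 8^7 = 2097152

2097152


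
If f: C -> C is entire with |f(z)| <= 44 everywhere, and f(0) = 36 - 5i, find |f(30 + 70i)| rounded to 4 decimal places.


Step 1: By Liouville's theorem, a bounded entire function is constant.
Step 2: f(z) = f(0) = 36 - 5i for all z.
Step 3: |f(w)| = |36 - 5i| = sqrt(1296 + 25)
Step 4: = 36.3456

36.3456


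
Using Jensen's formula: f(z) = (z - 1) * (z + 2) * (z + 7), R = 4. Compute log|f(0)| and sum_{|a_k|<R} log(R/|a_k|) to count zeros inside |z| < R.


Jensen's formula: (1/2pi)*integral log|f(Re^it)|dt = log|f(0)| + sum_{|a_k|<R} log(R/|a_k|)
Step 1: f(0) = (-1) * 2 * 7 = -14
Step 2: log|f(0)| = log|1| + log|-2| + log|-7| = 2.6391
Step 3: Zeros inside |z| < 4: 1, -2
Step 4: Jensen sum = log(4/1) + log(4/2) = 2.0794
Step 5: n(R) = number of terms in the Jensen sum = count of zeros inside |z| < 4 = 2

2


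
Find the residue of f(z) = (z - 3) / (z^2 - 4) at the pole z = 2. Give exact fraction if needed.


Step 1: Q(z) = z^2 - 4 = (z - 2)(z + 2)
Step 2: Q'(z) = 2z
Step 3: Q'(2) = 4, P(2) = -1
Step 4: Res = P(2)/Q'(2) = -1/4 = -1/4

-1/4


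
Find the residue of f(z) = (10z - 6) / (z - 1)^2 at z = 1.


Step 1: Pole of order 2 at z = 1
Step 2: Res = lim d/dz [(z - 1)^2 * f(z)] as z -> 1
Step 3: (z - 1)^2 * f(z) = 10z - 6
Step 4: d/dz[10z - 6] = 10

10


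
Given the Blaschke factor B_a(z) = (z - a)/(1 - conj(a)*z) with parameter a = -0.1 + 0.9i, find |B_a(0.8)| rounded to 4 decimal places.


Step 1: Numerator z0 - a = 0.8 - (-0.1 + 0.9i) = 0.9 - 0.9i
Step 2: Denominator 1 - conj(a)*z0 = 1 - (-0.1 - 0.9i)*0.8 = 1.08 + 0.72i
Step 3: |z0 - a|^2 = 0.9^2 + (-0.9)^2 = 1.62; |1 - conj(a)*z0|^2 = 1.08^2 + 0.72^2 = 1.6848
Step 4: |B_a(0.8)| = sqrt(1.62 / 1.6848) = sqrt(0.961538)
Step 5: = 0.9806

0.9806


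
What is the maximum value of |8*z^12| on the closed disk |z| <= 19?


Step 1: On |z| = 19, |f(z)| = 8 * |z|^12 = 8 * 19^12
Step 2: By maximum modulus principle, maximum is on boundary.
Step 3: Maximum = 8 * 2213314919066161 = 17706519352529288

17706519352529288


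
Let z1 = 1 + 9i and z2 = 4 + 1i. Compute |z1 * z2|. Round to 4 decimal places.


Step 1: |z1| = sqrt(1^2 + 9^2) = sqrt(82)
Step 2: |z2| = sqrt(4^2 + 1^2) = sqrt(17)
Step 3: |z1*z2| = |z1|*|z2| = sqrt(82) * sqrt(17) = sqrt(82 * 17) = sqrt(1394)
Step 4: = 37.3363

37.3363


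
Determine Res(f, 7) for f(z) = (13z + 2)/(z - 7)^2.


Step 1: Pole of order 2 at z = 7
Step 2: Res = lim d/dz [(z - 7)^2 * f(z)] as z -> 7
Step 3: (z - 7)^2 * f(z) = 13z + 2
Step 4: d/dz[13z + 2] = 13

13


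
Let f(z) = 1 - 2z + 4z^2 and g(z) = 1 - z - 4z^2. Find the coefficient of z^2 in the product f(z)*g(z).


Step 1: z^2 term in f*g comes from: (1)*(-4z^2) + (-2z)*(-z) + (4z^2)*(1)
Step 2: = -4 + 2 + 4
Step 3: = 2

2


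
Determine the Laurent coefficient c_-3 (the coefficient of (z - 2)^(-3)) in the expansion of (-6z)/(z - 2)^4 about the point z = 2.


Step 1: Write the numerator in powers of (z - 2): -6z = -6(z - 2) + (-6*2 + 0) = -6(z - 2) - 12
Step 2: Divide by (z - 2)^4: f(z) = -12(z - 2)^(-4) - 6(z - 2)^(-3)
Step 3: This finite sum is the Laurent series of f about z = 2.
Step 4: Coefficient of (z - 2)^(-3) = coefficient of (z - 2) in the re-centred numerator = -6

-6


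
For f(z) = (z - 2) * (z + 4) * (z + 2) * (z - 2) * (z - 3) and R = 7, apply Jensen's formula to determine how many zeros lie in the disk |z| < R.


Jensen's formula: (1/2pi)*integral log|f(Re^it)|dt = log|f(0)| + sum_{|a_k|<R} log(R/|a_k|)
Step 1: f(0) = (-2) * 4 * 2 * (-2) * (-3) = -96
Step 2: log|f(0)| = log|2| + log|-4| + log|-2| + log|2| + log|3| = 4.5643
Step 3: Zeros inside |z| < 7: 2, -4, -2, 2, 3
Step 4: Jensen sum = log(7/2) + log(7/4) + log(7/2) + log(7/2) + log(7/3) = 5.1652
Step 5: n(R) = number of terms in the Jensen sum = count of zeros inside |z| < 7 = 5

5


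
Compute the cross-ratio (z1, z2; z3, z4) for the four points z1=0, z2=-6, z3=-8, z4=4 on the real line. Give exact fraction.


Step 1: (z1-z3)(z2-z4) = 8 * (-10) = -80
Step 2: (z1-z4)(z2-z3) = (-4) * 2 = -8
Step 3: Cross-ratio = 80/8 = 10

10


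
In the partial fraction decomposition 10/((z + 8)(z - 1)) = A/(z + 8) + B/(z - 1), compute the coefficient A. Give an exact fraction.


Step 1: Multiply both sides by (z + 8) and set z = -8
Step 2: A = 10 / (-8 - 1)
Step 3: A = 10 / (-9)
Step 4: A = -10/9

-10/9


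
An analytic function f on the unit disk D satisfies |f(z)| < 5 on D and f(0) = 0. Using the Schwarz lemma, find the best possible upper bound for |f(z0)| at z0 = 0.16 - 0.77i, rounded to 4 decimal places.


Step 1: g = f/5 maps D -> D with g(0) = 0, so by the Schwarz lemma |g(z)| <= |z|, i.e. |f(z)| <= 5|z|; this is sharp (f(z) = 5z).
Step 2: |z0|^2 = 0.16^2 + (-0.77)^2 = 0.6185
Step 3: |z0| = sqrt(0.6185) = 0.786448
Step 4: Best bound = 5 * |z0| = 5 * 0.786448 = 3.9322

3.9322


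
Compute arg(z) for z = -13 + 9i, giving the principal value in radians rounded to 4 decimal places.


Step 1: z = -13 + 9i
Step 2: arg(z) = atan2(9, -13)
Step 3: arg(z) = 2.536

2.536


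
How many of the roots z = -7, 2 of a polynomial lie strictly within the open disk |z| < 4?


Step 1: Check each root:
  z = -7: |-7| = 7 >= 4
  z = 2: |2| = 2 < 4
Step 2: Count = 1

1


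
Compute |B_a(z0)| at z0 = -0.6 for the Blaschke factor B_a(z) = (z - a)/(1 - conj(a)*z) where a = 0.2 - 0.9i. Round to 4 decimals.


Step 1: Numerator z0 - a = -0.6 - (0.2 - 0.9i) = -0.8 + 0.9i
Step 2: Denominator 1 - conj(a)*z0 = 1 - (0.2 + 0.9i)*(-0.6) = 1.12 + 0.54i
Step 3: |z0 - a|^2 = (-0.8)^2 + 0.9^2 = 1.45; |1 - conj(a)*z0|^2 = 1.12^2 + 0.54^2 = 1.546
Step 4: |B_a(-0.6)| = sqrt(1.45 / 1.546) = sqrt(0.937904)
Step 5: = 0.9685

0.9685


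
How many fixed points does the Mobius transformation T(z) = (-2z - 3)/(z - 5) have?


Step 1: Fixed points satisfy T(z) = z
Step 2: z^2 - 3z + 3 = 0
Step 3: Discriminant = (-3)^2 - 4*1*3 = -3
Step 4: Number of fixed points = 2

2


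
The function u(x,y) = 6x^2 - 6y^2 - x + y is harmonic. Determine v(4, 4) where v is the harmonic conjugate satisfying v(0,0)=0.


Step 1: v_x = -u_y = 12y - 1
Step 2: v_y = u_x = 12x - 1
Step 3: v = 12xy - x - y + C
Step 4: v(0,0) = 0 => C = 0
Step 5: v(4, 4) = 184

184


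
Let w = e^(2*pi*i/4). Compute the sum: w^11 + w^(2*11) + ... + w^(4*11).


Step 1: The sum sum_{j=1}^{n} w^(k*j) equals n if n | k, else 0.
Step 2: Here n = 4, k = 11
Step 3: Does n divide k? 4 | 11 -> False
Step 4: Sum = 0

0


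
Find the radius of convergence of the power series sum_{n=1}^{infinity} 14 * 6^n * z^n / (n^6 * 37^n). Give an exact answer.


Step 1: General term a_n = 14 * 6^n / (n^6 * 37^n)
Step 2: By the root test, |a_n|^(1/n) = 14^(1/n) * 6 / (n^(6/n) * 37) -> 6/37 as n -> infinity (since 14^(1/n) -> 1 and n^(6/n) -> 1)
Step 3: R = 1/lim|a_n|^(1/n) = 37/6

37/6


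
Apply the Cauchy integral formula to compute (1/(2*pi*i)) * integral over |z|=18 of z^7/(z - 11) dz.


Step 1: f(z) = z^7, a = 11 is inside |z| = 18
Step 2: By Cauchy integral formula: (1/(2pi*i)) * integral = f(a)
Step 3: f(11) = 11^7 = 19487171

19487171


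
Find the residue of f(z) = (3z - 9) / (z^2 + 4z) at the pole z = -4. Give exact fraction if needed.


Step 1: Q(z) = z^2 + 4z = (z + 4)(z)
Step 2: Q'(z) = 2z + 4
Step 3: Q'(-4) = -4, P(-4) = -21
Step 4: Res = P(-4)/Q'(-4) = -21/(-4) = 21/4

21/4


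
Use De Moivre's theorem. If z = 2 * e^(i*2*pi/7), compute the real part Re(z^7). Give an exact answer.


Step 1: By De Moivre's theorem, z^7 = 2^7 * e^(i*7*2*pi/7) = 128 * (cos(2*pi) + i*sin(2*pi))
Step 2: |z|^7 = 2^7 = 128
Step 3: Reduce the angle mod 2*pi: 2*pi - 2*pi = 0
Step 4: cos(0) = 1
Step 5: Re(z^7) = 128 * 1 = 128

128


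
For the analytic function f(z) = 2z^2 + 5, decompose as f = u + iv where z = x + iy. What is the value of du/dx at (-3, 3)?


Step 1: f(z) = 2(x+iy)^2 + 5
Step 2: u = 2(x^2 - y^2) + 5
Step 3: u_x = 4x + 0
Step 4: At (-3, 3): u_x = -12 + 0 = -12

-12


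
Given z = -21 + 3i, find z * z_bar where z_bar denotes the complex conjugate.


Step 1: conj(z) = -21 - 3i
Step 2: z * conj(z) = (-21)^2 + 3^2
Step 3: = 441 + 9 = 450

450


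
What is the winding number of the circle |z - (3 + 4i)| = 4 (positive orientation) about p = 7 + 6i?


Step 1: Center c = (3, 4), radius = 4
Step 2: |p - c|^2 = 4^2 + 2^2 = 20
Step 3: r^2 = 16
Step 4: |p-c| > r so winding number = 0

0


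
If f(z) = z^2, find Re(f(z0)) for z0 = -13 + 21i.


Step 1: z0 = -13 + 21i
Step 2: z0^2 = (-13)^2 - 21^2 - 546i
Step 3: real part = 169 - 441 = -272

-272


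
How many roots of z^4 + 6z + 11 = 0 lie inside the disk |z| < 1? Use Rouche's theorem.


Step 1: On |z| = 1 the three terms have sizes |z^4| = 1^4 = 1, |6z| = 6*1 = 6, |11| = 11
Step 2: The dominant term is g(z) = 11; let h(z) = z^4 + 6z so f = g + h
Step 3: On |z| = 1: |g| = 11 and |h| <= 1 + 6 = 7
Step 4: Since 11 > 7, |h| < |g| on |z| = 1, so by Rouche f has the same number of zeros as g inside |z| < 1
Step 5: g(z) = 11 is a nonzero constant with no zeros inside |z| < 1. Answer = 0

0


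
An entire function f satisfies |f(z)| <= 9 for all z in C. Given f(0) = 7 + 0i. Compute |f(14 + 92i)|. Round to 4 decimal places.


Step 1: By Liouville's theorem, a bounded entire function is constant.
Step 2: f(z) = f(0) = 7 + 0i for all z.
Step 3: |f(w)| = |7 + 0i| = sqrt(49 + 0)
Step 4: = 7.0

7.0


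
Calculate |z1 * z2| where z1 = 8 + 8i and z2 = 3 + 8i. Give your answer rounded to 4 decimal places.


Step 1: |z1| = sqrt(8^2 + 8^2) = sqrt(128)
Step 2: |z2| = sqrt(3^2 + 8^2) = sqrt(73)
Step 3: |z1*z2| = |z1|*|z2| = sqrt(128) * sqrt(73) = sqrt(128 * 73) = sqrt(9344)
Step 4: = 96.6644

96.6644


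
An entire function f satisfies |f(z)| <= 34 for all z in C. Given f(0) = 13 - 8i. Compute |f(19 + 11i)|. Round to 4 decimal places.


Step 1: By Liouville's theorem, a bounded entire function is constant.
Step 2: f(z) = f(0) = 13 - 8i for all z.
Step 3: |f(w)| = |13 - 8i| = sqrt(169 + 64)
Step 4: = 15.2643

15.2643


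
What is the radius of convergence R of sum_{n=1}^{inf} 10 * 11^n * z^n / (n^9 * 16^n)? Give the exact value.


Step 1: General term a_n = 10 * 11^n / (n^9 * 16^n)
Step 2: By the root test, |a_n|^(1/n) = 10^(1/n) * 11 / (n^(9/n) * 16) -> 11/16 as n -> infinity (since 10^(1/n) -> 1 and n^(9/n) -> 1)
Step 3: R = 1/lim|a_n|^(1/n) = 16/11

16/11


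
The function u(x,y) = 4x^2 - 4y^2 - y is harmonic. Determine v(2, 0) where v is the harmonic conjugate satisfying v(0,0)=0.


Step 1: v_x = -u_y = 8y + 1
Step 2: v_y = u_x = 8x + 0
Step 3: v = 8xy + x + C
Step 4: v(0,0) = 0 => C = 0
Step 5: v(2, 0) = 2

2


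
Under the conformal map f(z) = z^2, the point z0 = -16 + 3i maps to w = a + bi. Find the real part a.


Step 1: z0 = -16 + 3i
Step 2: z0^2 = (-16)^2 - 3^2 - 96i
Step 3: real part = 256 - 9 = 247

247


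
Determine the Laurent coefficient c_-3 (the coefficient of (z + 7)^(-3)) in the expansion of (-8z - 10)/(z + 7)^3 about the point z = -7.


Step 1: Write the numerator in powers of (z + 7): -8z - 10 = -8(z + 7) + (-8*(-7) - 10) = -8(z + 7) + 46
Step 2: Divide by (z + 7)^3: f(z) = 46(z + 7)^(-3) - 8(z + 7)^(-2)
Step 3: This finite sum is the Laurent series of f about z = -7.
Step 4: Coefficient of (z + 7)^(-3) = -8*(-7) - 10 = 46

46


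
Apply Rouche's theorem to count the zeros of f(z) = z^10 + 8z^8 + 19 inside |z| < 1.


Step 1: On |z| = 1 the three terms have sizes |z^10| = 1^10 = 1, |8z^8| = 8*1^8 = 8, |19| = 19
Step 2: The dominant term is g(z) = 19; let h(z) = z^10 + 8z^8 so f = g + h
Step 3: On |z| = 1: |g| = 19 and |h| <= 1 + 8 = 9
Step 4: Since 19 > 9, |h| < |g| on |z| = 1, so by Rouche f has the same number of zeros as g inside |z| < 1
Step 5: g(z) = 19 is a nonzero constant with no zeros inside |z| < 1. Answer = 0

0


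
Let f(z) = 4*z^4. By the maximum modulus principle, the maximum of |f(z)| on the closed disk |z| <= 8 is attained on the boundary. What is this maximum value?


Step 1: On |z| = 8, |f(z)| = 4 * |z|^4 = 4 * 8^4
Step 2: By maximum modulus principle, maximum is on boundary.
Step 3: Maximum = 4 * 4096 = 16384

16384


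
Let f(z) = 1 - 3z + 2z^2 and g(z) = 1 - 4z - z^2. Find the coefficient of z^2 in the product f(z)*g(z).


Step 1: z^2 term in f*g comes from: (1)*(-z^2) + (-3z)*(-4z) + (2z^2)*(1)
Step 2: = -1 + 12 + 2
Step 3: = 13

13


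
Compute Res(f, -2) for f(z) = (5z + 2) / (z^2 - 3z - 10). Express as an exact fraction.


Step 1: Q(z) = z^2 - 3z - 10 = (z + 2)(z - 5)
Step 2: Q'(z) = 2z - 3
Step 3: Q'(-2) = -7, P(-2) = -8
Step 4: Res = P(-2)/Q'(-2) = -8/(-7) = 8/7

8/7


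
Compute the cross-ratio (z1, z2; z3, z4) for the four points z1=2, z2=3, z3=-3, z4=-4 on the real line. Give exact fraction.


Step 1: (z1-z3)(z2-z4) = 5 * 7 = 35
Step 2: (z1-z4)(z2-z3) = 6 * 6 = 36
Step 3: Cross-ratio = 35/36 = 35/36

35/36


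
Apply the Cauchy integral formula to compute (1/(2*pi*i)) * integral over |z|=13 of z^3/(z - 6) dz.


Step 1: f(z) = z^3, a = 6 is inside |z| = 13
Step 2: By Cauchy integral formula: (1/(2pi*i)) * integral = f(a)
Step 3: f(6) = 6^3 = 216

216


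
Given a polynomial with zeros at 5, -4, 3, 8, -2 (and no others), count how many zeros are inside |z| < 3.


Step 1: Check each root:
  z = 5: |5| = 5 >= 3
  z = -4: |-4| = 4 >= 3
  z = 3: |3| = 3 >= 3
  z = 8: |8| = 8 >= 3
  z = -2: |-2| = 2 < 3
Step 2: Count = 1

1


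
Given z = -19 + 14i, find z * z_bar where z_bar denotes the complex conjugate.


Step 1: conj(z) = -19 - 14i
Step 2: z * conj(z) = (-19)^2 + 14^2
Step 3: = 361 + 196 = 557

557


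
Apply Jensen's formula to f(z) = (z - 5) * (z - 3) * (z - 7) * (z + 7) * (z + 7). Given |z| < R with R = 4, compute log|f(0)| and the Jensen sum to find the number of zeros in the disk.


Jensen's formula: (1/2pi)*integral log|f(Re^it)|dt = log|f(0)| + sum_{|a_k|<R} log(R/|a_k|)
Step 1: f(0) = (-5) * (-3) * (-7) * 7 * 7 = -5145
Step 2: log|f(0)| = log|5| + log|3| + log|7| + log|-7| + log|-7| = 8.5458
Step 3: Zeros inside |z| < 4: 3
Step 4: Jensen sum = log(4/3) = 0.2877
Step 5: n(R) = number of terms in the Jensen sum = count of zeros inside |z| < 4 = 1

1


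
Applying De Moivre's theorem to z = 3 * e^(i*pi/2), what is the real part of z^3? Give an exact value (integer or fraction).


Step 1: By De Moivre's theorem, z^3 = 3^3 * e^(i*3*pi/2) = 27 * (cos(3*pi/2) + i*sin(3*pi/2))
Step 2: |z|^3 = 3^3 = 27
Step 3: The angle 3*pi/2 already lies in [0, 2*pi)
Step 4: cos(3*pi/2) = 0
Step 5: Re(z^3) = 27 * 0 = 0

0


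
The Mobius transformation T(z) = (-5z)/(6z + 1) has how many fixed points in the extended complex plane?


Step 1: Fixed points satisfy T(z) = z
Step 2: 6z^2 + 6z = 0
Step 3: Discriminant = 6^2 - 4*6*0 = 36
Step 4: Number of fixed points = 2

2


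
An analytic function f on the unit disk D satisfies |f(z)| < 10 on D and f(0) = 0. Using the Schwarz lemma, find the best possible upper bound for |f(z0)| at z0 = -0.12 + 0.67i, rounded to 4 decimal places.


Step 1: g = f/10 maps D -> D with g(0) = 0, so by the Schwarz lemma |g(z)| <= |z|, i.e. |f(z)| <= 10|z|; this is sharp (f(z) = 10z).
Step 2: |z0|^2 = (-0.12)^2 + 0.67^2 = 0.4633
Step 3: |z0| = sqrt(0.4633) = 0.680661
Step 4: Best bound = 10 * |z0| = 10 * 0.680661 = 6.8066

6.8066


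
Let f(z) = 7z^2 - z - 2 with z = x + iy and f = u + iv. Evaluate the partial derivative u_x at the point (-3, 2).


Step 1: f(z) = 7(x+iy)^2 - (x+iy) - 2
Step 2: u = 7(x^2 - y^2) - x - 2
Step 3: u_x = 14x - 1
Step 4: At (-3, 2): u_x = -42 - 1 = -43

-43


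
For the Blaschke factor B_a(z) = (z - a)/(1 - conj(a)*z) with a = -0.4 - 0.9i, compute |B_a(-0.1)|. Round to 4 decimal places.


Step 1: Numerator z0 - a = -0.1 - (-0.4 - 0.9i) = 0.3 + 0.9i
Step 2: Denominator 1 - conj(a)*z0 = 1 - (-0.4 + 0.9i)*(-0.1) = 0.96 + 0.09i
Step 3: |z0 - a|^2 = 0.3^2 + 0.9^2 = 0.9; |1 - conj(a)*z0|^2 = 0.96^2 + 0.09^2 = 0.9297
Step 4: |B_a(-0.1)| = sqrt(0.9 / 0.9297) = sqrt(0.968054)
Step 5: = 0.9839

0.9839


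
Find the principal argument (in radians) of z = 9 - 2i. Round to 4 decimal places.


Step 1: z = 9 - 2i
Step 2: arg(z) = atan2(-2, 9)
Step 3: arg(z) = -0.2187

-0.2187


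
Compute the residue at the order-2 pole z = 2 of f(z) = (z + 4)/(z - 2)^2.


Step 1: Pole of order 2 at z = 2
Step 2: Res = lim d/dz [(z - 2)^2 * f(z)] as z -> 2
Step 3: (z - 2)^2 * f(z) = z + 4
Step 4: d/dz[z + 4] = 1

1


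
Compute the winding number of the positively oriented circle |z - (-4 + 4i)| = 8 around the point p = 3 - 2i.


Step 1: Center c = (-4, 4), radius = 8
Step 2: |p - c|^2 = 7^2 + (-6)^2 = 85
Step 3: r^2 = 64
Step 4: |p-c| > r so winding number = 0

0


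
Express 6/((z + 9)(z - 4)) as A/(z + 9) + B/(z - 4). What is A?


Step 1: Multiply both sides by (z + 9) and set z = -9
Step 2: A = 6 / (-9 - 4)
Step 3: A = 6 / (-13)
Step 4: A = -6/13

-6/13


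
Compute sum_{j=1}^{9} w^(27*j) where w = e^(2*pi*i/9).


Step 1: The sum sum_{j=1}^{n} w^(k*j) equals n if n | k, else 0.
Step 2: Here n = 9, k = 27
Step 3: Does n divide k? 9 | 27 -> True
Step 4: Sum = 9

9


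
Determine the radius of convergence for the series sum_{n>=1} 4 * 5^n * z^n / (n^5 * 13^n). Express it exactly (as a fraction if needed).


Step 1: General term a_n = 4 * 5^n / (n^5 * 13^n)
Step 2: By the root test, |a_n|^(1/n) = 4^(1/n) * 5 / (n^(5/n) * 13) -> 5/13 as n -> infinity (since 4^(1/n) -> 1 and n^(5/n) -> 1)
Step 3: R = 1/lim|a_n|^(1/n) = 13/5

13/5


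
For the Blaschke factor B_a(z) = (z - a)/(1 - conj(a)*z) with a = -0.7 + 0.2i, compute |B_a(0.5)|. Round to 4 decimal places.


Step 1: Numerator z0 - a = 0.5 - (-0.7 + 0.2i) = 1.2 - 0.2i
Step 2: Denominator 1 - conj(a)*z0 = 1 - (-0.7 - 0.2i)*0.5 = 1.35 + 0.1i
Step 3: |z0 - a|^2 = 1.2^2 + (-0.2)^2 = 1.48; |1 - conj(a)*z0|^2 = 1.35^2 + 0.1^2 = 1.8325
Step 4: |B_a(0.5)| = sqrt(1.48 / 1.8325) = sqrt(0.80764)
Step 5: = 0.8987

0.8987


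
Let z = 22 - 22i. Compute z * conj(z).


Step 1: conj(z) = 22 + 22i
Step 2: z * conj(z) = 22^2 + (-22)^2
Step 3: = 484 + 484 = 968

968


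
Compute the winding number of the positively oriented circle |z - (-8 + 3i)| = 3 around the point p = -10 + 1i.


Step 1: Center c = (-8, 3), radius = 3
Step 2: |p - c|^2 = (-2)^2 + (-2)^2 = 8
Step 3: r^2 = 9
Step 4: |p-c| < r so winding number = 1

1


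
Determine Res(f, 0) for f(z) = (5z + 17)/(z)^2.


Step 1: Pole of order 2 at z = 0
Step 2: Res = lim d/dz [(z)^2 * f(z)] as z -> 0
Step 3: (z)^2 * f(z) = 5z + 17
Step 4: d/dz[5z + 17] = 5

5


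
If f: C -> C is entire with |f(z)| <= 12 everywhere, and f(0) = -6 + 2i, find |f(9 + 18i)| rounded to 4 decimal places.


Step 1: By Liouville's theorem, a bounded entire function is constant.
Step 2: f(z) = f(0) = -6 + 2i for all z.
Step 3: |f(w)| = |-6 + 2i| = sqrt(36 + 4)
Step 4: = 6.3246

6.3246


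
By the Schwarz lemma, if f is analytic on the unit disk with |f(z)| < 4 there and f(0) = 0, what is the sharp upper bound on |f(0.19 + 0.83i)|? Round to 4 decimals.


Step 1: g = f/4 maps D -> D with g(0) = 0, so by the Schwarz lemma |g(z)| <= |z|, i.e. |f(z)| <= 4|z|; this is sharp (f(z) = 4z).
Step 2: |z0|^2 = 0.19^2 + 0.83^2 = 0.725
Step 3: |z0| = sqrt(0.725) = 0.851469
Step 4: Best bound = 4 * |z0| = 4 * 0.851469 = 3.4059

3.4059


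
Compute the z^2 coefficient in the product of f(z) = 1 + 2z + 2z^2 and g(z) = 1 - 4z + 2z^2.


Step 1: z^2 term in f*g comes from: (1)*(2z^2) + (2z)*(-4z) + (2z^2)*(1)
Step 2: = 2 - 8 + 2
Step 3: = -4

-4


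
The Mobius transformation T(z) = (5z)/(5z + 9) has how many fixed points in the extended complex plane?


Step 1: Fixed points satisfy T(z) = z
Step 2: 5z^2 + 4z = 0
Step 3: Discriminant = 4^2 - 4*5*0 = 16
Step 4: Number of fixed points = 2

2


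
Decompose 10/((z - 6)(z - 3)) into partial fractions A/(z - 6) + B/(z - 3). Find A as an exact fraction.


Step 1: Multiply both sides by (z - 6) and set z = 6
Step 2: A = 10 / (6 - 3)
Step 3: A = 10 / 3
Step 4: A = 10/3

10/3


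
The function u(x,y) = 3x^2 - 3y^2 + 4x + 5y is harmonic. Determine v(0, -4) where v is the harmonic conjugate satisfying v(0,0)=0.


Step 1: v_x = -u_y = 6y - 5
Step 2: v_y = u_x = 6x + 4
Step 3: v = 6xy - 5x + 4y + C
Step 4: v(0,0) = 0 => C = 0
Step 5: v(0, -4) = -16

-16


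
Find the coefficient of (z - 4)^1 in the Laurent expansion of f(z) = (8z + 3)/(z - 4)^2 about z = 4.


Step 1: Write the numerator in powers of (z - 4): 8z + 3 = 8(z - 4) + (8*4 + 3) = 8(z - 4) + 35
Step 2: Divide by (z - 4)^2: f(z) = 35(z - 4)^(-2) + 8(z - 4)^(-1)
Step 3: This finite sum is the Laurent series of f about z = 4.
Step 4: Only the powers -2 and -1 appear, so the coefficient of (z - 4)^1 = 0

0


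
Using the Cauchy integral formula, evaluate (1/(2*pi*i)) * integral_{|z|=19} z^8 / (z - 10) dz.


Step 1: f(z) = z^8, a = 10 is inside |z| = 19
Step 2: By Cauchy integral formula: (1/(2pi*i)) * integral = f(a)
Step 3: f(10) = 10^8 = 100000000

100000000


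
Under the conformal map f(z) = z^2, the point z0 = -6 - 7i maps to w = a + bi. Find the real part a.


Step 1: z0 = -6 - 7i
Step 2: z0^2 = (-6)^2 - (-7)^2 + 84i
Step 3: real part = 36 - 49 = -13

-13


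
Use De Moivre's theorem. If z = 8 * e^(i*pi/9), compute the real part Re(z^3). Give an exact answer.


Step 1: By De Moivre's theorem, z^3 = 8^3 * e^(i*3*pi/9) = 512 * (cos(pi/3) + i*sin(pi/3))
Step 2: |z|^3 = 8^3 = 512
Step 3: The angle pi/3 already lies in [0, 2*pi)
Step 4: cos(pi/3) = 1/2
Step 5: Re(z^3) = 512 * 1/2 = 256

256


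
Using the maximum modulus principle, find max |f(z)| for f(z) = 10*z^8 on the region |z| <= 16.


Step 1: On |z| = 16, |f(z)| = 10 * |z|^8 = 10 * 16^8
Step 2: By maximum modulus principle, maximum is on boundary.
Step 3: Maximum = 10 * 4294967296 = 42949672960

42949672960


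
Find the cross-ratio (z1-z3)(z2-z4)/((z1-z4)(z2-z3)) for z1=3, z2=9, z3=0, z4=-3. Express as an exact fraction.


Step 1: (z1-z3)(z2-z4) = 3 * 12 = 36
Step 2: (z1-z4)(z2-z3) = 6 * 9 = 54
Step 3: Cross-ratio = 36/54 = 2/3

2/3


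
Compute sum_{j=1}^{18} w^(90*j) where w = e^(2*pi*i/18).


Step 1: The sum sum_{j=1}^{n} w^(k*j) equals n if n | k, else 0.
Step 2: Here n = 18, k = 90
Step 3: Does n divide k? 18 | 90 -> True
Step 4: Sum = 18

18


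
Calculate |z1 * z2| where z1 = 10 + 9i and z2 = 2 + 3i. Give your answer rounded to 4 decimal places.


Step 1: |z1| = sqrt(10^2 + 9^2) = sqrt(181)
Step 2: |z2| = sqrt(2^2 + 3^2) = sqrt(13)
Step 3: |z1*z2| = |z1|*|z2| = sqrt(181) * sqrt(13) = sqrt(181 * 13) = sqrt(2353)
Step 4: = 48.5077

48.5077


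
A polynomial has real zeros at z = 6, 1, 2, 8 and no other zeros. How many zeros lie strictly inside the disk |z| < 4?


Step 1: Check each root:
  z = 6: |6| = 6 >= 4
  z = 1: |1| = 1 < 4
  z = 2: |2| = 2 < 4
  z = 8: |8| = 8 >= 4
Step 2: Count = 2

2


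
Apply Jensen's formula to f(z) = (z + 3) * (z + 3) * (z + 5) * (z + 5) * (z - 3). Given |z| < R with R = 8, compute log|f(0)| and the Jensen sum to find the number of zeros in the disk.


Jensen's formula: (1/2pi)*integral log|f(Re^it)|dt = log|f(0)| + sum_{|a_k|<R} log(R/|a_k|)
Step 1: f(0) = 3 * 3 * 5 * 5 * (-3) = -675
Step 2: log|f(0)| = log|-3| + log|-3| + log|-5| + log|-5| + log|3| = 6.5147
Step 3: Zeros inside |z| < 8: -3, -3, -5, -5, 3
Step 4: Jensen sum = log(8/3) + log(8/3) + log(8/5) + log(8/5) + log(8/3) = 3.8825
Step 5: n(R) = number of terms in the Jensen sum = count of zeros inside |z| < 8 = 5

5


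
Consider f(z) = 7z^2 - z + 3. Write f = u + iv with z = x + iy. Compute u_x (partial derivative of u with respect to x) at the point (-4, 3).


Step 1: f(z) = 7(x+iy)^2 - (x+iy) + 3
Step 2: u = 7(x^2 - y^2) - x + 3
Step 3: u_x = 14x - 1
Step 4: At (-4, 3): u_x = -56 - 1 = -57

-57


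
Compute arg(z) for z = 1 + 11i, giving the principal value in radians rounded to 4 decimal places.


Step 1: z = 1 + 11i
Step 2: arg(z) = atan2(11, 1)
Step 3: arg(z) = 1.4801

1.4801


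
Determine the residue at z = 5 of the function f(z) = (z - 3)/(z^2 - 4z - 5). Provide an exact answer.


Step 1: Q(z) = z^2 - 4z - 5 = (z - 5)(z + 1)
Step 2: Q'(z) = 2z - 4
Step 3: Q'(5) = 6, P(5) = 2
Step 4: Res = P(5)/Q'(5) = 2/6 = 1/3

1/3


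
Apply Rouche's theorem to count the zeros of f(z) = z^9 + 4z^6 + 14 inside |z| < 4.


Step 1: On |z| = 4 the three terms have sizes |z^9| = 4^9 = 262144, |4z^6| = 4*4^6 = 16384, |14| = 14
Step 2: The dominant term is g(z) = z^9; let h(z) = 4z^6 + 14 so f = g + h
Step 3: On |z| = 4: |g| = 262144 and |h| <= 16384 + 14 = 16398
Step 4: Since 262144 > 16398, |h| < |g| on |z| = 4, so by Rouche f has the same number of zeros as g inside |z| < 4
Step 5: g(z) = z^9 has 9 zeros (all at the origin) inside |z| < 4. Answer = 9

9
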